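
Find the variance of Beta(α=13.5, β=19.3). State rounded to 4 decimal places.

μ = 13.5/32.8 = 0.411585; Var = μ(1−μ)/(α+β+1) = 0.2421829/33.8 = 0.0072.

0.0072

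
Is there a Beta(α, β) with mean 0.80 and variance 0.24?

No

The Beta variance bound is σ² < μ(1−μ).
Here μ(1−μ) = 0.80×0.20 = 0.1600, and 0.24 ≥ 0.1600.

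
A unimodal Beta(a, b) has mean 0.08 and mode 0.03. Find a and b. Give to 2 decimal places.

With s = a+b: μ = a/s and mode = (a−1)/(s−2). Eliminating a = μs,
μs − 1 = m(s−2) ⇒ s(μ−m) = 1−2m ⇒ s = 0.94/0.05 = 18.8000.
So a = μs = 1.50, b = (1−μ)s = 17.30.

a = 1.50, b = 17.30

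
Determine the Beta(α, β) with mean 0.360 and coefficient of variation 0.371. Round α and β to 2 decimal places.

α = 4.29, β = 7.63

Var = (CV·μ)² = (0.371×0.360)² = 0.017838.
α+β = μ(1−μ)/Var − 1 = 0.230400/0.017838 − 1 = 11.9160.
Thus α = 0.360·11.9160 = 4.29 and β = 0.640·11.9160 = 7.63.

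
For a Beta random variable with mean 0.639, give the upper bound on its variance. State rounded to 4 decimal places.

0.2307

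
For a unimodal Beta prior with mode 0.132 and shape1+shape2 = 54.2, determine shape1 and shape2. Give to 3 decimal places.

shape1 = 7.890, shape2 = 46.310

Since the density peak of Beta(shape1,shape2) is at (shape1−1)/(shape1+shape2−2),
shape1 = 1 + 0.132(54.2−2) = 7.890 and shape2 = 54.2 − 7.890 = 46.310.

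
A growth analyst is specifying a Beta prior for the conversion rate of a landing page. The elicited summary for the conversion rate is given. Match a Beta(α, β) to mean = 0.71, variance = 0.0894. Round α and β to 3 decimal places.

α = 0.925, β = 0.378

By moment matching, α+β = μ(1−μ)/σ² − 1 = (0.71·0.29)/0.0894 − 1 = 2.3031 − 1 = 1.3031.
Since α/(α+β) = μ, α = 0.71·1.3031 = 0.925 and β = 0.29·1.3031 = 0.378.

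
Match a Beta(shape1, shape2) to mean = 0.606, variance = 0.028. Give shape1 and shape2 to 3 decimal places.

shape1 = 4.562, shape2 = 2.966

By moment matching, shape1+shape2 = μ(1−μ)/σ² − 1 = (0.606·0.394)/0.028 − 1 = 8.5273 − 1 = 7.5273.
Since shape1/(shape1+shape2) = μ, shape1 = 0.606·7.5273 = 4.562 and shape2 = 0.394·7.5273 = 2.966.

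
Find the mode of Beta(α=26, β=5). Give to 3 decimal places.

0.862

With α,β > 1, mode = (α−1)/(α+β−2) = 25/29 = 0.862.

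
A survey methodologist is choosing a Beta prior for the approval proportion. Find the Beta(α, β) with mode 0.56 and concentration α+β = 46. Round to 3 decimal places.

For α,β>1 the mode is (α−1)/(α+β−2), so α = mode·(κ−2)+1 = 0.56×44+1 = 25.640.
And β = (1−mode)·(κ−2)+1 = 0.44×44+1 = 20.360.

α = 25.640, β = 20.360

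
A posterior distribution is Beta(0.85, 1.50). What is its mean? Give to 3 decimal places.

The Beta mean is α/(α+β) = 0.85/(0.85+1.50) = 0.362.

0.362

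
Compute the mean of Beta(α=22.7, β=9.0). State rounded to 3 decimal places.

0.716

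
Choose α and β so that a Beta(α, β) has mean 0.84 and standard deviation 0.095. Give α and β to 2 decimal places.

α = 11.67, β = 2.22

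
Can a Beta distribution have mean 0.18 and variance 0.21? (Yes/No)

No

For any Beta, Var(X) < E[X]·(1−E[X]).
Here μ(1−μ) = 0.18×0.82 = 0.1476, and 0.21 ≥ 0.1476.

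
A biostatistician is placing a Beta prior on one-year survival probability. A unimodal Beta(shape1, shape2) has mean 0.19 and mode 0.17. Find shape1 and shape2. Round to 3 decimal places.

Let s = shape1+shape2. Mean gives shape1 = μs = 0.19s; mode gives (shape1−1)/(s−2) = 0.17.
Substituting: 0.19s − 1 = 0.17(s−2) = 0.17s − 0.34, so 0.02s = 0.66 and s = 33.0000.
Then shape1 = 0.19×33.0000 = 6.270 and shape2 = s−shape1 = 26.730.

shape1 = 6.270, shape2 = 26.730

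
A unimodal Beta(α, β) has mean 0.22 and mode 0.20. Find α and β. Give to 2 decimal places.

Let s = α+β. Mean gives α = μs = 0.22s; mode gives (α−1)/(s−2) = 0.20.
Substituting: 0.22s − 1 = 0.20(s−2) = 0.20s − 0.40, so 0.02s = 0.60 and s = 30.0000.
Then α = 0.22×30.0000 = 6.60 and β = s−α = 23.40.

α = 6.60, β = 23.40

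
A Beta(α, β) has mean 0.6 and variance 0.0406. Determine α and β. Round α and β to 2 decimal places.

Let s = α+β. The Beta variance is μ(1−μ)/(s+1).
So s+1 = μ(1−μ)/σ² = (0.6×0.4)/0.0406 = 0.24/0.0406 = 5.9113, giving s = 4.9113.
Then α = μs = 0.6×4.9113 = 2.95 and β = (1−μ)s = 0.4×4.9113 = 1.96.

α = 2.95, β = 1.96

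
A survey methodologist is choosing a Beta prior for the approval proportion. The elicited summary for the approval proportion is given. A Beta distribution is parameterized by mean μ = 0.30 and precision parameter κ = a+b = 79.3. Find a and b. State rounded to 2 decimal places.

a = 23.79, b = 55.51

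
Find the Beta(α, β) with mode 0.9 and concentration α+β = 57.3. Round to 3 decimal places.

Mode = (α−1)/(κ−2) with κ = α+β, so α−1 = 0.9·55.3 = 49.770.
α = 50.770; β = κ − α = 6.530.

α = 50.770, β = 6.530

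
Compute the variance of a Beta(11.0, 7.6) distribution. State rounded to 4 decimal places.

α+β = 18.6 and αβ = 83.60, so Var = αβ/[(α+β)²(α+β+1)] = 83.60/6780.816 = 0.0123.

0.0123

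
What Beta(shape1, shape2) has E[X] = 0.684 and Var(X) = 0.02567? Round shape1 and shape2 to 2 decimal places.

Write ν = shape1+shape2; then shape1 = μν and Var = μ(1−μ)/(ν+1).
ν = μ(1−μ)/Var − 1 = 0.216144/0.02567 − 1 = 7.4201.
shape1 = 0.684·7.4201 = 5.08, shape2 = 0.316·7.4201 = 2.34.

shape1 = 5.08, shape2 = 2.34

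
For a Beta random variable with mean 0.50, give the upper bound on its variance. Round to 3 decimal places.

0.250

For fixed mean μ the Beta variance is μ(1−μ)/(α+β+1), increasing as α+β decreases.
Its least upper bound (not attained) is μ(1−μ) = 0.50·0.50 = 0.250.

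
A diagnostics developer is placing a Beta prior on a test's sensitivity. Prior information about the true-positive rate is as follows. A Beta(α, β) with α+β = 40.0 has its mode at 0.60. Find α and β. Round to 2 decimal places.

α = 23.80, β = 16.20

Mode = (α−1)/(κ−2) with κ = α+β, so α−1 = 0.60·38.0 = 22.80.
α = 23.80; β = κ − α = 16.20.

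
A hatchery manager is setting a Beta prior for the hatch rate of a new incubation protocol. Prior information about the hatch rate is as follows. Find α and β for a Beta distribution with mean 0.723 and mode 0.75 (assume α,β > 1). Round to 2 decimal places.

α = 13.39, β = 5.13

With s = α+β: μ = α/s and mode = (α−1)/(s−2). Eliminating α = μs,
μs − 1 = m(s−2) ⇒ s(μ−m) = 1−2m ⇒ s = -0.50/-0.027 = 18.5185.
So α = μs = 13.39, β = (1−μ)s = 5.13.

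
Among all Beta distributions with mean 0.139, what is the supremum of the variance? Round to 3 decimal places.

For fixed mean μ the Beta variance is μ(1−μ)/(α+β+1), increasing as α+β decreases.
Its least upper bound (not attained) is μ(1−μ) = 0.139·0.861 = 0.120.

0.120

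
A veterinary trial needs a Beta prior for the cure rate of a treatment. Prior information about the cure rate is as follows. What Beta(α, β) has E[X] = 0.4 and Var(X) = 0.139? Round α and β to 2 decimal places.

Write ν = α+β; then α = μν and Var = μ(1−μ)/(ν+1).
ν = μ(1−μ)/Var − 1 = 0.24/0.139 − 1 = 0.7266.
α = 0.4·0.7266 = 0.29, β = 0.6·0.7266 = 0.44.

α = 0.29, β = 0.44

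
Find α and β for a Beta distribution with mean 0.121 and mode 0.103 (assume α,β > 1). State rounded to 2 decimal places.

α = 5.34, β = 38.77

Let s = α+β. Mean gives α = μs = 0.121s; mode gives (α−1)/(s−2) = 0.103.
Substituting: 0.121s − 1 = 0.103(s−2) = 0.103s − 0.206, so 0.018s = 0.794 and s = 44.1111.
Then α = 0.121×44.1111 = 5.34 and β = s−α = 38.77.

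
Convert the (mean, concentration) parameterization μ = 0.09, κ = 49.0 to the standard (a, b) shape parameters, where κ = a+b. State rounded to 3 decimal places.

a = 4.410, b = 44.590

a = μκ = 0.09×49.0 = 4.410 and b = (1−μ)κ = 0.91×49.0 = 44.590.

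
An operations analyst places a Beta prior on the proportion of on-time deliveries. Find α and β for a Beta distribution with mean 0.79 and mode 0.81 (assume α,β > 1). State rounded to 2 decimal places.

α = 24.49, β = 6.51

With s = α+β: μ = α/s and mode = (α−1)/(s−2). Eliminating α = μs,
μs − 1 = m(s−2) ⇒ s(μ−m) = 1−2m ⇒ s = -0.62/-0.02 = 31.0000.
So α = μs = 24.49, β = (1−μ)s = 6.51.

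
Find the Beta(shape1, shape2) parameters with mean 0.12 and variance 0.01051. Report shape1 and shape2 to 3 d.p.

By moment matching, shape1+shape2 = μ(1−μ)/σ² − 1 = (0.12·0.88)/0.01051 − 1 = 10.0476 − 1 = 9.0476.
Since shape1/(shape1+shape2) = μ, shape1 = 0.12·9.0476 = 1.086 and shape2 = 0.88·9.0476 = 7.962.

shape1 = 1.086, shape2 = 7.962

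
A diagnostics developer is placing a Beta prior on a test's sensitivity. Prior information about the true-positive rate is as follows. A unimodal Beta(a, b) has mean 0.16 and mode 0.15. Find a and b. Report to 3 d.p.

Let s = a+b. Mean gives a = μs = 0.16s; mode gives (a−1)/(s−2) = 0.15.
Substituting: 0.16s − 1 = 0.15(s−2) = 0.15s − 0.30, so 0.01s = 0.70 and s = 70.0000.
Then a = 0.16×70.0000 = 11.200 and b = s−a = 58.800.

a = 11.200, b = 58.800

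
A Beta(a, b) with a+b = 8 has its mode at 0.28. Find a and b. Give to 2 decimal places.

a = 2.68, b = 5.32

For a,b>1 the mode is (a−1)/(a+b−2), so a = mode·(κ−2)+1 = 0.28×6+1 = 2.68.
And b = (1−mode)·(κ−2)+1 = 0.72×6+1 = 5.32.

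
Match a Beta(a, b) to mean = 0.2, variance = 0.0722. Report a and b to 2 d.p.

Let s = a+b. The Beta variance is μ(1−μ)/(s+1).
So s+1 = μ(1−μ)/σ² = (0.2×0.8)/0.0722 = 0.16/0.0722 = 2.2161, giving s = 1.2161.
Then a = μs = 0.2×1.2161 = 0.24 and b = (1−μ)s = 0.8×1.2161 = 0.97.

a = 0.24, b = 0.97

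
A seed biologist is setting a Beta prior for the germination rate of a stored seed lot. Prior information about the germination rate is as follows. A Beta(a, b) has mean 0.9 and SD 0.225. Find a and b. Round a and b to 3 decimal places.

First σ² = 0.050625. Setting a = μn, b = (1−μ)n with n = a+b,
μ(1−μ)/(n+1) = 0.050625 ⇒ n+1 = 0.09/0.050625 = 1.7778 ⇒ n = 0.7778.
Hence a = 0.9×0.7778 = 0.700, b = 0.1×0.7778 = 0.078.

a = 0.700, b = 0.078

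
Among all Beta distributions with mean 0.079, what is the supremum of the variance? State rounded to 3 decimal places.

For fixed mean μ the Beta variance is μ(1−μ)/(α+β+1), increasing as α+β decreases.
Its least upper bound (not attained) is μ(1−μ) = 0.079·0.921 = 0.073.

0.073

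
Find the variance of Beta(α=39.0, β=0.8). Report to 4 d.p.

0.0005

Var = αβ/[(α+β)²(α+β+1)] = (39.0×0.8)/(39.8²×40.8) = 31.20/64628.832 = 0.0005.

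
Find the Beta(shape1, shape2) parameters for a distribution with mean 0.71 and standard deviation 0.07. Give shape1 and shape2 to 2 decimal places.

shape1 = 29.12, shape2 = 11.90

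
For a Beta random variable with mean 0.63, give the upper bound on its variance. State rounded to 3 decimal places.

Var = μ(1−μ)/(α+β+1), which approaches μ(1−μ) as α+β → 0.
So the supremum is μ(1−μ) = 0.63×0.37 = 0.233.

0.233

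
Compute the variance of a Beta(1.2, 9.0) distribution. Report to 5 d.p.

0.00927

μ = 1.2/10.2 = 0.117647; Var = μ(1−μ)/(α+β+1) = 0.1038062/11.2 = 0.00927.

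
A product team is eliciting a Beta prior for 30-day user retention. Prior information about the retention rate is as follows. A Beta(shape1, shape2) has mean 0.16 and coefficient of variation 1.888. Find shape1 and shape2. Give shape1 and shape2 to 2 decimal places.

shape1 = 0.08, shape2 = 0.40

σ = CV·μ = 1.888×0.16 = 0.30208, so σ² = 0.091252.
s+1 = μ(1−μ)/σ² = 0.1344/0.091252 = 1.4728, so s = shape1+shape2 = 0.4728.
shape1 = μs = 0.08, shape2 = (1−μ)s = 0.40.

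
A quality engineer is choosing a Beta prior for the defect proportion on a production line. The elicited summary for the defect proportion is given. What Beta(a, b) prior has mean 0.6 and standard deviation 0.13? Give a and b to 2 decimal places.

First σ² = 0.0169. Setting a = μn, b = (1−μ)n with n = a+b,
μ(1−μ)/(n+1) = 0.0169 ⇒ n+1 = 0.24/0.0169 = 14.2012 ⇒ n = 13.2012.
Hence a = 0.6×13.2012 = 7.92, b = 0.4×13.2012 = 5.28.

a = 7.92, b = 5.28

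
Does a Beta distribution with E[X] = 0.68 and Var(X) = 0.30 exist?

No

For any Beta, Var(X) < E[X]·(1−E[X]).
Here μ(1−μ) = 0.68×0.32 = 0.2176, and 0.30 ≥ 0.2176.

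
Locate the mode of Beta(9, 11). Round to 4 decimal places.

The density x^(α−1)(1−x)^(β−1) is maximised at (α−1)/(α+β−2) = 8/18 = 0.4444.

0.4444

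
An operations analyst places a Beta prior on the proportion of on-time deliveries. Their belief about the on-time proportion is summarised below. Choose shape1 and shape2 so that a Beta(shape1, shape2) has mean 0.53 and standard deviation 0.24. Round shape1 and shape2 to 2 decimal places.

First σ² = 0.0576. Setting shape1 = μn, shape2 = (1−μ)n with n = shape1+shape2,
μ(1−μ)/(n+1) = 0.0576 ⇒ n+1 = 0.2491/0.0576 = 4.3247 ⇒ n = 3.3247.
Hence shape1 = 0.53×3.3247 = 1.76, shape2 = 0.47×3.3247 = 1.56.

shape1 = 1.76, shape2 = 1.56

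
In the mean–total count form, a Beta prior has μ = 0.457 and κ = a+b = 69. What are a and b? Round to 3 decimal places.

a = 31.533, b = 37.467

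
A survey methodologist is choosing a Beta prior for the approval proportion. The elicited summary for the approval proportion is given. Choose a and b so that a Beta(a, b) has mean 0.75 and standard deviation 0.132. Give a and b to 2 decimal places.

σ² = 0.132² = 0.017424.
With s = a+b, Var = μ(1−μ)/(s+1), so s+1 = (0.75×0.25)/0.017424 = 10.7610 and s = 9.7610.
a = μs = 7.32, b = (1−μ)s = 2.44.

a = 7.32, b = 2.44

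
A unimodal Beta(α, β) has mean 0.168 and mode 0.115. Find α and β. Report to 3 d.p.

α = 2.441, β = 12.088

Let s = α+β. Mean gives α = μs = 0.168s; mode gives (α−1)/(s−2) = 0.115.
Substituting: 0.168s − 1 = 0.115(s−2) = 0.115s − 0.230, so 0.053s = 0.770 and s = 14.5283.
Then α = 0.168×14.5283 = 2.441 and β = s−α = 12.088.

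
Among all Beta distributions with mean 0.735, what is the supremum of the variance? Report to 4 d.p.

0.1948

For fixed mean μ the Beta variance is μ(1−μ)/(α+β+1), increasing as α+β decreases.
Its least upper bound (not attained) is μ(1−μ) = 0.735·0.265 = 0.1948.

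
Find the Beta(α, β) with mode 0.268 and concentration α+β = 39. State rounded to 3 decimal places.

α = 10.916, β = 28.084

Mode = (α−1)/(κ−2) with κ = α+β, so α−1 = 0.268·37 = 9.916.
α = 10.916; β = κ − α = 28.084.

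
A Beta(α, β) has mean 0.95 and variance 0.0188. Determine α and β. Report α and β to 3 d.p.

α = 1.450, β = 0.076

Let s = α+β. The Beta variance is μ(1−μ)/(s+1).
So s+1 = μ(1−μ)/σ² = (0.95×0.05)/0.0188 = 0.0475/0.0188 = 2.5266, giving s = 1.5266.
Then α = μs = 0.95×1.5266 = 1.450 and β = (1−μ)s = 0.05×1.5266 = 0.076.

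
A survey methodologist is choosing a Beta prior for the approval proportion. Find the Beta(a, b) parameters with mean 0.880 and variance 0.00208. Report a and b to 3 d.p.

a = 43.797, b = 5.972

Write ν = a+b; then a = μν and Var = μ(1−μ)/(ν+1).
ν = μ(1−μ)/Var − 1 = 0.105600/0.00208 − 1 = 49.7692.
a = 0.880·49.7692 = 43.797, b = 0.120·49.7692 = 5.972.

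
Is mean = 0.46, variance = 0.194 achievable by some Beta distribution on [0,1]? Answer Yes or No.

For any Beta, Var(X) < E[X]·(1−E[X]).
Here μ(1−μ) = 0.46×0.54 = 0.2484, and 0.194 < 0.2484.

Yes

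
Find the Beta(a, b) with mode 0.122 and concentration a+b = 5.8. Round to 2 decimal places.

a = 1.46, b = 4.34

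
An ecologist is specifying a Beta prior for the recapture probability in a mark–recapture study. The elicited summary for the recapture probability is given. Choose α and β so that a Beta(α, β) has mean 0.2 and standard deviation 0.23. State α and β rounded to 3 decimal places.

α = 0.405, β = 1.620

Variance = 0.23² = 0.0529. The moment-matching identity α+β = μ(1−μ)/Var − 1 gives
α+β = 0.16/0.0529 − 1 = 2.0246, so α = μ·2.0246 = 0.405 and β = (1−μ)·2.0246 = 1.620.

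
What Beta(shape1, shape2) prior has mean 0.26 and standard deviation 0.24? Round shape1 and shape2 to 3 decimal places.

shape1 = 0.608, shape2 = 1.732

Variance = 0.24² = 0.0576. The moment-matching identity shape1+shape2 = μ(1−μ)/Var − 1 gives
shape1+shape2 = 0.1924/0.0576 − 1 = 2.3403, so shape1 = μ·2.3403 = 0.608 and shape2 = (1−μ)·2.3403 = 1.732.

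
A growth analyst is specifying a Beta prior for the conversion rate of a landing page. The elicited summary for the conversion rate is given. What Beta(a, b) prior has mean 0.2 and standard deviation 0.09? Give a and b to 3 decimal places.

σ² = 0.09² = 0.0081.
With s = a+b, Var = μ(1−μ)/(s+1), so s+1 = (0.2×0.8)/0.0081 = 19.7531 and s = 18.7531.
a = μs = 3.751, b = (1−μ)s = 15.002.

a = 3.751, b = 15.002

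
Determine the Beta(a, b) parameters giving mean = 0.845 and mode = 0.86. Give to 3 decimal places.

a = 40.560, b = 7.440

Let s = a+b. Mean gives a = μs = 0.845s; mode gives (a−1)/(s−2) = 0.86.
Substituting: 0.845s − 1 = 0.86(s−2) = 0.86s − 1.72, so -0.015s = -0.72 and s = 48.0000.
Then a = 0.845×48.0000 = 40.560 and b = s−a = 7.440.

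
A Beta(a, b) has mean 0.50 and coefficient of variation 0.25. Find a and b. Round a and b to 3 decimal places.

Var = (CV·μ)² = (0.25×0.50)² = 0.015625.
a+b = μ(1−μ)/Var − 1 = 0.2500/0.015625 − 1 = 15.0000.
Thus a = 0.50·15.0000 = 7.500 and b = 0.50·15.0000 = 7.500.

a = 7.500, b = 7.500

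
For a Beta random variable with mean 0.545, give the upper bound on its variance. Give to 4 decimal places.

Var = μ(1−μ)/(α+β+1), which approaches μ(1−μ) as α+β → 0.
So the supremum is μ(1−μ) = 0.545×0.455 = 0.2480.

0.2480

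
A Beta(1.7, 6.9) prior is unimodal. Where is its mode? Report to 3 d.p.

0.106

With α,β > 1, mode = (α−1)/(α+β−2) = 0.7/6.6 = 0.106.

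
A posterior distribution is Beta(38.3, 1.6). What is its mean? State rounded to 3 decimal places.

0.960

E[X] = α/(α+β) = 38.3/39.9 = 0.960.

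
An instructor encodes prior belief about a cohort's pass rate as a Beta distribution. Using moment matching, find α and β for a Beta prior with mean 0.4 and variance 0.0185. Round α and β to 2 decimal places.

α = 4.79, β = 7.18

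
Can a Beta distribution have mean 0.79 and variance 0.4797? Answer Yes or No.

For any Beta, Var(X) < E[X]·(1−E[X]).
Here μ(1−μ) = 0.79×0.21 = 0.1659, and 0.4797 ≥ 0.1659.

No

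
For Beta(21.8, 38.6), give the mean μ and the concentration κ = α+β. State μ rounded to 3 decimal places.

μ = 0.361, κ = 60.4

κ = α+β = 21.8+38.6 = 60.4; μ = α/κ = 21.8/60.4 = 0.361.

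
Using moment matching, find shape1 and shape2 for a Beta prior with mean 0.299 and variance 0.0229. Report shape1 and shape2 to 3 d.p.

shape1 = 2.438, shape2 = 5.715

Let s = shape1+shape2. The Beta variance is μ(1−μ)/(s+1).
So s+1 = μ(1−μ)/σ² = (0.299×0.701)/0.0229 = 0.209599/0.0229 = 9.1528, giving s = 8.1528.
Then shape1 = μs = 0.299×8.1528 = 2.438 and shape2 = (1−μ)s = 0.701×8.1528 = 5.715.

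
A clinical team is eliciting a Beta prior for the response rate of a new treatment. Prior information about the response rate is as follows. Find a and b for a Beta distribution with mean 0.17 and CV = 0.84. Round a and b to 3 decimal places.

σ = CV·μ = 0.84×0.17 = 0.14280, so σ² = 0.020392.
s+1 = μ(1−μ)/σ² = 0.1411/0.020392 = 6.9194, so s = a+b = 5.9194.
a = μs = 1.006, b = (1−μ)s = 4.913.

a = 1.006, b = 4.913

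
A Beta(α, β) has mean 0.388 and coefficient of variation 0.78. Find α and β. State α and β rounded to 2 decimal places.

σ = CV·μ = 0.78×0.388 = 0.30264, so σ² = 0.091591.
s+1 = μ(1−μ)/σ² = 0.237456/0.091591 = 2.5926, so s = α+β = 1.5926.
α = μs = 0.62, β = (1−μ)s = 0.97.

α = 0.62, β = 0.97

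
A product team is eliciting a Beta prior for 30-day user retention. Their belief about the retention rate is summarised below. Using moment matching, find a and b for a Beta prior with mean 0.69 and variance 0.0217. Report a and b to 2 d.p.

Let s = a+b. The Beta variance is μ(1−μ)/(s+1).
So s+1 = μ(1−μ)/σ² = (0.69×0.31)/0.0217 = 0.2139/0.0217 = 9.8571, giving s = 8.8571.
Then a = μs = 0.69×8.8571 = 6.11 and b = (1−μ)s = 0.31×8.8571 = 2.75.

a = 6.11, b = 2.75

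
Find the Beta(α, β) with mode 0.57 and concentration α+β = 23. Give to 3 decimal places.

Since the density peak of Beta(α,β) is at (α−1)/(α+β−2),
α = 1 + 0.57(23−2) = 12.970 and β = 23 − 12.970 = 10.030.

α = 12.970, β = 10.030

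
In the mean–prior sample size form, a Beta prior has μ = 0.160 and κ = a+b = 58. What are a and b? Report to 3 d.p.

a = 9.280, b = 48.720

Split κ in proportion μ : (1−μ): a = 0.160·58 = 9.280, b = 58 − 9.280 = 48.720.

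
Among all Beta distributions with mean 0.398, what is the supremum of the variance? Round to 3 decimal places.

Var = μ(1−μ)/(α+β+1), which approaches μ(1−μ) as α+β → 0.
So the supremum is μ(1−μ) = 0.398×0.602 = 0.240.

0.240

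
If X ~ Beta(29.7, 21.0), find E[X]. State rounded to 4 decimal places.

E[X] = α/(α+β) = 29.7/50.7 = 0.5858.

0.5858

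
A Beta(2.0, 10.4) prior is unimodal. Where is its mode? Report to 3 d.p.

0.096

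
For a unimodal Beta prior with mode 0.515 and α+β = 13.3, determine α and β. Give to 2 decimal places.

For α,β>1 the mode is (α−1)/(α+β−2), so α = mode·(κ−2)+1 = 0.515×11.3+1 = 6.82.
And β = (1−mode)·(κ−2)+1 = 0.485×11.3+1 = 6.48.

α = 6.82, β = 6.48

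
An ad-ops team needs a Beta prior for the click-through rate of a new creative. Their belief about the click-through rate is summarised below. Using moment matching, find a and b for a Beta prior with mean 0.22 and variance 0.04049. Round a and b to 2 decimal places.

Write ν = a+b; then a = μν and Var = μ(1−μ)/(ν+1).
ν = μ(1−μ)/Var − 1 = 0.1716/0.04049 − 1 = 3.2381.
a = 0.22·3.2381 = 0.71, b = 0.78·3.2381 = 2.53.

a = 0.71, b = 2.53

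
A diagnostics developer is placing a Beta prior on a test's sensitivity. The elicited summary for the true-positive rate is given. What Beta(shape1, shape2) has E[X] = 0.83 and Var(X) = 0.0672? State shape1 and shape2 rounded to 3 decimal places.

By moment matching, shape1+shape2 = μ(1−μ)/σ² − 1 = (0.83·0.17)/0.0672 − 1 = 2.0997 − 1 = 1.0997.
Since shape1/(shape1+shape2) = μ, shape1 = 0.83·1.0997 = 0.913 and shape2 = 0.17·1.0997 = 0.187.

shape1 = 0.913, shape2 = 0.187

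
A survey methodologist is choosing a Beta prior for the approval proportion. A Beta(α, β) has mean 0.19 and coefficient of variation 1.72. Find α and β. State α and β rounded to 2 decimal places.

σ = CV·μ = 1.72×0.19 = 0.32680, so σ² = 0.106798.
s+1 = μ(1−μ)/σ² = 0.1539/0.106798 = 1.4410, so s = α+β = 0.4410.
α = μs = 0.08, β = (1−μ)s = 0.36.

α = 0.08, β = 0.36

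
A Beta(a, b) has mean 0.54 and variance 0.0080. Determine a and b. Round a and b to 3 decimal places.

a = 16.227, b = 13.823

Write ν = a+b; then a = μν and Var = μ(1−μ)/(ν+1).
ν = μ(1−μ)/Var − 1 = 0.2484/0.0080 − 1 = 30.0500.
a = 0.54·30.0500 = 16.227, b = 0.46·30.0500 = 13.823.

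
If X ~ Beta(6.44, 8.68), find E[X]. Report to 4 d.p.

0.4259

E[X] = α/(α+β) = 6.44/15.12 = 0.4259.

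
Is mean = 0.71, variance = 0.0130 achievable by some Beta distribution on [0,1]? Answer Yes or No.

Yes

The Beta variance bound is σ² < μ(1−μ).
Here μ(1−μ) = 0.71×0.29 = 0.2059, and 0.0130 < 0.2059.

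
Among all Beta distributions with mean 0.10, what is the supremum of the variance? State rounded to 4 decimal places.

0.0900

Var = μ(1−μ)/(α+β+1), which approaches μ(1−μ) as α+β → 0.
So the supremum is μ(1−μ) = 0.10×0.90 = 0.0900.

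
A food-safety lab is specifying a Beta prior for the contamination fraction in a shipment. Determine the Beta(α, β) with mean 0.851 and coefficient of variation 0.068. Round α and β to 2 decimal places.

α = 31.37, β = 5.49

σ = CV·μ = 0.068×0.851 = 0.05787, so σ² = 0.003349.
s+1 = μ(1−μ)/σ² = 0.126799/0.003349 = 37.8651, so s = α+β = 36.8651.
α = μs = 31.37, β = (1−μ)s = 5.49.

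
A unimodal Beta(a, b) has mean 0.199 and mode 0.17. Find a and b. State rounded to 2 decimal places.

a = 4.53, b = 18.23

With s = a+b: μ = a/s and mode = (a−1)/(s−2). Eliminating a = μs,
μs − 1 = m(s−2) ⇒ s(μ−m) = 1−2m ⇒ s = 0.66/0.029 = 22.7586.
So a = μs = 4.53, b = (1−μ)s = 18.23.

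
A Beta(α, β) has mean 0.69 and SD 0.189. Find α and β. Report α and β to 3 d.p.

α = 3.442, β = 1.546

First σ² = 0.035721. Setting α = μn, β = (1−μ)n with n = α+β,
μ(1−μ)/(n+1) = 0.035721 ⇒ n+1 = 0.2139/0.035721 = 5.9881 ⇒ n = 4.9881.
Hence α = 0.69×4.9881 = 3.442, β = 0.31×4.9881 = 1.546.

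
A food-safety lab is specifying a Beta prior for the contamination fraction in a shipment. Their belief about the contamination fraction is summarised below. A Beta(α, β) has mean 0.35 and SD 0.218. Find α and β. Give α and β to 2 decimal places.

α = 1.33, β = 2.46

Variance = 0.218² = 0.047524. The moment-matching identity α+β = μ(1−μ)/Var − 1 gives
α+β = 0.2275/0.047524 − 1 = 3.7871, so α = μ·3.7871 = 1.33 and β = (1−μ)·3.7871 = 2.46.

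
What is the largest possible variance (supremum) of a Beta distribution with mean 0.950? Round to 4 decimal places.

0.0475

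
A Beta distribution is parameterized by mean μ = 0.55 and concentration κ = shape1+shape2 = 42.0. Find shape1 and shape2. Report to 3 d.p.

shape1 = 23.100, shape2 = 18.900

shape1 = μκ = 0.55×42.0 = 23.100 and shape2 = (1−μ)κ = 0.45×42.0 = 18.900.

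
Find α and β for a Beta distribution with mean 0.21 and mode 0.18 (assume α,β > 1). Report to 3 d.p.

α = 4.480, β = 16.853

Let s = α+β. Mean gives α = μs = 0.21s; mode gives (α−1)/(s−2) = 0.18.
Substituting: 0.21s − 1 = 0.18(s−2) = 0.18s − 0.36, so 0.03s = 0.64 and s = 21.3333.
Then α = 0.21×21.3333 = 4.480 and β = s−α = 16.853.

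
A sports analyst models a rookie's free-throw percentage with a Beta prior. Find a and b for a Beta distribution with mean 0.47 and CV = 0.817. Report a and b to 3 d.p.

a = 0.324, b = 0.365

σ = CV·μ = 0.817×0.47 = 0.38399, so σ² = 0.147448.
s+1 = μ(1−μ)/σ² = 0.2491/0.147448 = 1.6894, so s = a+b = 0.6894.
a = μs = 0.324, b = (1−μ)s = 0.365.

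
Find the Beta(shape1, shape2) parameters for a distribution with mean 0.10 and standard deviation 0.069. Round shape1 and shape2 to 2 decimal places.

shape1 = 1.79, shape2 = 16.11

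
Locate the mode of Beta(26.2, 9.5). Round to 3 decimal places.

0.748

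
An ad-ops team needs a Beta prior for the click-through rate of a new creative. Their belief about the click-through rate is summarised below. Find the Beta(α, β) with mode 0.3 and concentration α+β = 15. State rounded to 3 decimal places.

α = 4.900, β = 10.100

For α,β>1 the mode is (α−1)/(α+β−2), so α = mode·(κ−2)+1 = 0.3×13+1 = 4.900.
And β = (1−mode)·(κ−2)+1 = 0.7×13+1 = 10.100.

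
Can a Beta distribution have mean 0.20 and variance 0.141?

Yes

The Beta variance bound is σ² < μ(1−μ).
Here μ(1−μ) = 0.20×0.80 = 0.1600, and 0.141 < 0.1600.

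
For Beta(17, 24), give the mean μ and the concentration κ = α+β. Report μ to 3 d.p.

κ = α+β = 17+24 = 41; μ = α/κ = 17/41 = 0.415.

μ = 0.415, κ = 41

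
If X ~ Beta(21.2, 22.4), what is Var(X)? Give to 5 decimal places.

0.00560

Var = αβ/[(α+β)²(α+β+1)] = (21.2×22.4)/(43.6²×44.6) = 474.88/84782.816 = 0.00560.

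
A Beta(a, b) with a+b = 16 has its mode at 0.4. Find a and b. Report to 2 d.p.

a = 6.60, b = 9.40

For a,b>1 the mode is (a−1)/(a+b−2), so a = mode·(κ−2)+1 = 0.4×14+1 = 6.60.
And b = (1−mode)·(κ−2)+1 = 0.6×14+1 = 9.40.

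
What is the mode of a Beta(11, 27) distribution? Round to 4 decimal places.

With α,β > 1, mode = (α−1)/(α+β−2) = 10/36 = 0.2778.

0.2778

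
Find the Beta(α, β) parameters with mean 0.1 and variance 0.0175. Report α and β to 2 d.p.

α = 0.41, β = 3.73

By moment matching, α+β = μ(1−μ)/σ² − 1 = (0.1·0.9)/0.0175 − 1 = 5.1429 − 1 = 4.1429.
Since α/(α+β) = μ, α = 0.1·4.1429 = 0.41 and β = 0.9·4.1429 = 3.73.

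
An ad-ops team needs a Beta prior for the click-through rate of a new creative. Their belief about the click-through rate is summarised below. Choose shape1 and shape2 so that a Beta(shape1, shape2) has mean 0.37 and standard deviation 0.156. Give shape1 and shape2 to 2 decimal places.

shape1 = 3.17, shape2 = 5.40

σ² = 0.156² = 0.024336.
With s = shape1+shape2, Var = μ(1−μ)/(s+1), so s+1 = (0.37×0.63)/0.024336 = 9.5784 and s = 8.5784.
shape1 = μs = 3.17, shape2 = (1−μ)s = 5.40.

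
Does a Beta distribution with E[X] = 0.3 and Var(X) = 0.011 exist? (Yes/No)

Yes

The Beta variance bound is σ² < μ(1−μ).
Here μ(1−μ) = 0.3×0.7 = 0.21, and 0.011 < 0.21.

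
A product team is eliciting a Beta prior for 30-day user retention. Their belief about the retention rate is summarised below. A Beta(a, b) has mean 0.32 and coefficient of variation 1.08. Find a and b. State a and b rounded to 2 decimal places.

Var = (CV·μ)² = (1.08×0.32)² = 0.119439.
a+b = μ(1−μ)/Var − 1 = 0.2176/0.119439 − 1 = 0.8218.
Thus a = 0.32·0.8218 = 0.26 and b = 0.68·0.8218 = 0.56.

a = 0.26, b = 0.56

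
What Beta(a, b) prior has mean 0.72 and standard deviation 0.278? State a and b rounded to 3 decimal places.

σ² = 0.278² = 0.077284.
With s = a+b, Var = μ(1−μ)/(s+1), so s+1 = (0.72×0.28)/0.077284 = 2.6086 and s = 1.6086.
a = μs = 1.158, b = (1−μ)s = 0.450.

a = 1.158, b = 0.450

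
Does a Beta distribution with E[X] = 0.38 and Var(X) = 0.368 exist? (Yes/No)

No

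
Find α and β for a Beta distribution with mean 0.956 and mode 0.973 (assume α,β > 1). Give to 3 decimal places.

α = 53.199, β = 2.448

Let s = α+β. Mean gives α = μs = 0.956s; mode gives (α−1)/(s−2) = 0.973.
Substituting: 0.956s − 1 = 0.973(s−2) = 0.973s − 1.946, so -0.017s = -0.946 and s = 55.6471.
Then α = 0.956×55.6471 = 53.199 and β = s−α = 2.448.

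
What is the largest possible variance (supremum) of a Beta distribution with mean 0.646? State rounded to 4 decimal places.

0.2287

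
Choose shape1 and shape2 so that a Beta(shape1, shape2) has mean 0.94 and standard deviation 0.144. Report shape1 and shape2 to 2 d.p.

shape1 = 1.62, shape2 = 0.10

Variance = 0.144² = 0.020736. The moment-matching identity shape1+shape2 = μ(1−μ)/Var − 1 gives
shape1+shape2 = 0.0564/0.020736 − 1 = 1.7199, so shape1 = μ·1.7199 = 1.62 and shape2 = (1−μ)·1.7199 = 0.10.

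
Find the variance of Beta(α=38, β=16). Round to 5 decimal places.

0.00379

μ = 38/54 = 0.703704; Var = μ(1−μ)/(α+β+1) = 0.2085048/55 = 0.00379.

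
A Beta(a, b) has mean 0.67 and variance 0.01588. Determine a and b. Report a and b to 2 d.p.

a = 8.66, b = 4.26

Write ν = a+b; then a = μν and Var = μ(1−μ)/(ν+1).
ν = μ(1−μ)/Var − 1 = 0.2211/0.01588 − 1 = 12.9232.
a = 0.67·12.9232 = 8.66, b = 0.33·12.9232 = 4.26.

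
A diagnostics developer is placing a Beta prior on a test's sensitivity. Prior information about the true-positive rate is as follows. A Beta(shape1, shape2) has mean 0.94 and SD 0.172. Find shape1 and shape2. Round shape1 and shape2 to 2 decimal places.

shape1 = 0.85, shape2 = 0.05

σ² = 0.172² = 0.029584.
With s = shape1+shape2, Var = μ(1−μ)/(s+1), so s+1 = (0.94×0.06)/0.029584 = 1.9064 and s = 0.9064.
shape1 = μs = 0.85, shape2 = (1−μ)s = 0.05.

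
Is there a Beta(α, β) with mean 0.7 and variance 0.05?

The Beta variance bound is σ² < μ(1−μ).
Here μ(1−μ) = 0.7×0.3 = 0.21, and 0.05 < 0.21.

Yes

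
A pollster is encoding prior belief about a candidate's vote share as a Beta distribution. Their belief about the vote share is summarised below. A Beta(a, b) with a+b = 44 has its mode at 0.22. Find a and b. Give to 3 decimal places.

For a,b>1 the mode is (a−1)/(a+b−2), so a = mode·(κ−2)+1 = 0.22×42+1 = 10.240.
And b = (1−mode)·(κ−2)+1 = 0.78×42+1 = 33.760.

a = 10.240, b = 33.760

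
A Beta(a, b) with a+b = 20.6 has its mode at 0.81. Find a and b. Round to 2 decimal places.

a = 16.07, b = 4.53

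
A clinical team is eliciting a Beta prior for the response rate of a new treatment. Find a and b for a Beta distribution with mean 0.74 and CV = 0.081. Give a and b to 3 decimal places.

Var = (CV·μ)² = (0.081×0.74)² = 0.003593.
a+b = μ(1−μ)/Var − 1 = 0.1924/0.003593 − 1 = 52.5515.
Thus a = 0.74·52.5515 = 38.888 and b = 0.26·52.5515 = 13.663.

a = 38.888, b = 13.663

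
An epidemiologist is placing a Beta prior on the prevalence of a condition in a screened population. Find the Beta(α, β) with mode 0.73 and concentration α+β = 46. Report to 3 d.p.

Mode = (α−1)/(κ−2) with κ = α+β, so α−1 = 0.73·44 = 32.120.
α = 33.120; β = κ − α = 12.880.

α = 33.120, β = 12.880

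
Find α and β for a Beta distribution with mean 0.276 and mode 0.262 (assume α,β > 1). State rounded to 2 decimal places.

α = 9.38, β = 24.62

Let s = α+β. Mean gives α = μs = 0.276s; mode gives (α−1)/(s−2) = 0.262.
Substituting: 0.276s − 1 = 0.262(s−2) = 0.262s − 0.524, so 0.014s = 0.476 and s = 34.0000.
Then α = 0.276×34.0000 = 9.38 and β = s−α = 24.62.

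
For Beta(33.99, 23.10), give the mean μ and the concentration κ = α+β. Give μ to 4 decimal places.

κ = α+β = 33.99+23.10 = 57.09; μ = α/κ = 33.99/57.09 = 0.5954.

μ = 0.5954, κ = 57.09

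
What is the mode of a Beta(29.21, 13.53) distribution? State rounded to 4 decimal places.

With α,β > 1, mode = (α−1)/(α+β−2) = 28.21/40.74 = 0.6924.

0.6924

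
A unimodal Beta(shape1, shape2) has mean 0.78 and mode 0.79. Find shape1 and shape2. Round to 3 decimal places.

shape1 = 45.240, shape2 = 12.760

With s = shape1+shape2: μ = shape1/s and mode = (shape1−1)/(s−2). Eliminating shape1 = μs,
μs − 1 = m(s−2) ⇒ s(μ−m) = 1−2m ⇒ s = -0.58/-0.01 = 58.0000.
So shape1 = μs = 45.240, shape2 = (1−μ)s = 12.760.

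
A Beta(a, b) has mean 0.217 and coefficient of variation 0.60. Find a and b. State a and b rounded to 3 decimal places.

σ = CV·μ = 0.60×0.217 = 0.13020, so σ² = 0.016952.
s+1 = μ(1−μ)/σ² = 0.169911/0.016952 = 10.0230, so s = a+b = 9.0230.
a = μs = 1.958, b = (1−μ)s = 7.065.

a = 1.958, b = 7.065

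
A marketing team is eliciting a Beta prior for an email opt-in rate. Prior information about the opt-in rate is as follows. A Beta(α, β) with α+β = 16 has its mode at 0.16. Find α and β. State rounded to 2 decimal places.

α = 3.24, β = 12.76

For α,β>1 the mode is (α−1)/(α+β−2), so α = mode·(κ−2)+1 = 0.16×14+1 = 3.24.
And β = (1−mode)·(κ−2)+1 = 0.84×14+1 = 12.76.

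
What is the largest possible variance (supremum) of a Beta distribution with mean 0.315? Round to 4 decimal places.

0.2158

Var = μ(1−μ)/(α+β+1), which approaches μ(1−μ) as α+β → 0.
So the supremum is μ(1−μ) = 0.315×0.685 = 0.2158.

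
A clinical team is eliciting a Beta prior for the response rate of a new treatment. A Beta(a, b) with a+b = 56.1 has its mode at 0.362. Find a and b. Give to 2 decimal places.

a = 20.58, b = 35.52

For a,b>1 the mode is (a−1)/(a+b−2), so a = mode·(κ−2)+1 = 0.362×54.1+1 = 20.58.
And b = (1−mode)·(κ−2)+1 = 0.638×54.1+1 = 35.52.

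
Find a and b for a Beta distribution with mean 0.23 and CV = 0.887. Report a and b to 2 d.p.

σ = CV·μ = 0.887×0.23 = 0.20401, so σ² = 0.041620.
s+1 = μ(1−μ)/σ² = 0.1771/0.041620 = 4.2552, so s = a+b = 3.2552.
a = μs = 0.75, b = (1−μ)s = 2.51.

a = 0.75, b = 2.51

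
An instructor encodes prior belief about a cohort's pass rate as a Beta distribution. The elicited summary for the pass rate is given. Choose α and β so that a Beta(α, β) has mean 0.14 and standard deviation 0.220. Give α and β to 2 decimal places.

α = 0.21, β = 1.28

σ² = 0.220² = 0.048400.
With s = α+β, Var = μ(1−μ)/(s+1), so s+1 = (0.14×0.86)/0.048400 = 2.4876 and s = 1.4876.
α = μs = 0.21, β = (1−μ)s = 1.28.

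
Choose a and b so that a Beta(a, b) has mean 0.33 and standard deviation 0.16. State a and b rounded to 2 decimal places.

a = 2.52, b = 5.12

σ² = 0.16² = 0.0256.
With s = a+b, Var = μ(1−μ)/(s+1), so s+1 = (0.33×0.67)/0.0256 = 8.6367 and s = 7.6367.
a = μs = 2.52, b = (1−μ)s = 5.12.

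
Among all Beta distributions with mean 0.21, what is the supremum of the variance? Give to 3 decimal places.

0.166

Var = μ(1−μ)/(α+β+1), which approaches μ(1−μ) as α+β → 0.
So the supremum is μ(1−μ) = 0.21×0.79 = 0.166.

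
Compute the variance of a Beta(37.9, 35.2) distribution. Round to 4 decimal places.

Var = αβ/[(α+β)²(α+β+1)] = (37.9×35.2)/(73.1²×74.1) = 1334.08/395961.501 = 0.0034.

0.0034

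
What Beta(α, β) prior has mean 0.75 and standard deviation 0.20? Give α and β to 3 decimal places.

σ² = 0.20² = 0.0400.
With s = α+β, Var = μ(1−μ)/(s+1), so s+1 = (0.75×0.25)/0.0400 = 4.6875 and s = 3.6875.
α = μs = 2.766, β = (1−μ)s = 0.922.

α = 2.766, β = 0.922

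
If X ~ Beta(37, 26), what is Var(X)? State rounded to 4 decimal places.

0.0038

α+β = 63 and αβ = 962, so Var = αβ/[(α+β)²(α+β+1)] = 962/254016 = 0.0038.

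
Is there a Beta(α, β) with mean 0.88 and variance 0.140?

For any Beta, Var(X) < E[X]·(1−E[X]).
Here μ(1−μ) = 0.88×0.12 = 0.1056, and 0.140 ≥ 0.1056.

No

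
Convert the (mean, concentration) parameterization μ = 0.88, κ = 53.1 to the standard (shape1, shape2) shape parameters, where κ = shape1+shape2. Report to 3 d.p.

shape1 = μκ = 0.88×53.1 = 46.728 and shape2 = (1−μ)κ = 0.12×53.1 = 6.372.

shape1 = 46.728, shape2 = 6.372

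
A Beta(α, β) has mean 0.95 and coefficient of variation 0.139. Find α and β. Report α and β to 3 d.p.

α = 1.638, β = 0.086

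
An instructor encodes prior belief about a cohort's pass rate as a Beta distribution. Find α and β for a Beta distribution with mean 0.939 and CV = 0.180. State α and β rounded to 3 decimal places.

α = 0.944, β = 0.061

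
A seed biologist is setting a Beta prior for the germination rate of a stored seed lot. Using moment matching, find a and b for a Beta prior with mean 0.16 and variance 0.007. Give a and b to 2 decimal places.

a = 2.91, b = 15.29

By moment matching, a+b = μ(1−μ)/σ² − 1 = (0.16·0.84)/0.007 − 1 = 19.2000 − 1 = 18.2000.
Since a/(a+b) = μ, a = 0.16·18.2000 = 2.91 and b = 0.84·18.2000 = 15.29.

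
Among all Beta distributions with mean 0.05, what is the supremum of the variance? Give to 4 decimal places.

For fixed mean μ the Beta variance is μ(1−μ)/(α+β+1), increasing as α+β decreases.
Its least upper bound (not attained) is μ(1−μ) = 0.05·0.95 = 0.0475.

0.0475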